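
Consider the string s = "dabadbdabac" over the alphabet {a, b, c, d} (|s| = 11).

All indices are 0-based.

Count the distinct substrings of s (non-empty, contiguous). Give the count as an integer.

53

rank | idx | suffix
   0 |   7 | abac
   1 |   1 | abadbdabac
   2 |   9 | ac
   3 |   3 | adbdabac
   4 |   8 | bac
   5 |   2 | badbdabac
   6 |   5 | bdabac
   7 |  10 | c
   8 |   6 | dabac
   9 |   0 | dabadbdabac
  10 |   4 | dbdabac

SA = [7, 1, 9, 3, 8, 2, 5, 10, 6, 0, 4]
[i] adj suffixes → lcp
  [1] 7/1 → 3 ('aba')
  [2] 1/9 → 1 ('a')
  [3] 9/3 → 1 ('a')
  [4] 3/8 → 0 ('')
  [5] 8/2 → 2 ('ba')
  [6] 2/5 → 1 ('b')
  [7] 5/10 → 0 ('')
  [8] 10/6 → 0 ('')
  [9] 6/0 → 4 ('daba')
  [10] 0/4 → 1 ('d')

n(n+1)/2 = 11·12/2 = 66
Σ LCP = 0 + 3 + 1 + 1 + 0 + 2 + 1 + 0 + 0 + 4 + 1 = 13
distinct = 66 − 13 = 53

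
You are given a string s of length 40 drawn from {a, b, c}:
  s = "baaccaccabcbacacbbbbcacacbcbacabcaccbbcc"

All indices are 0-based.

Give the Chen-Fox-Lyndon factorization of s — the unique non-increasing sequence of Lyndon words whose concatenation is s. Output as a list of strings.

emit factor 1: 'b' (i=0, period=1)
emit factor 2: 'aaccaccabcbacacbbbbcacacbcbacabcaccbbcc' (i=1, period=39)

["b", "aaccaccabcbacacbbbbcacacbcbacabcaccbbcc"]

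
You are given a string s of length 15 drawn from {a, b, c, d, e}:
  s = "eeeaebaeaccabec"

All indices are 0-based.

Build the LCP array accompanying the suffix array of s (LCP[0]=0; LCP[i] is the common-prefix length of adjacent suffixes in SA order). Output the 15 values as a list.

rank→(start, suffix):
  0 → (11, 'abec')
  1 → (8, 'accabec')
  2 → (6, 'aeaccabec')
  3 → (3, 'aebaeaccabec')
  4 → (5, 'baeaccabec')
  5 → (12, 'bec')
  6 → (14, 'c')
  7 → (10, 'cabec')
  8 → (9, 'ccabec')
  9 → (7, 'eaccabec')
  10 → (2, 'eaebaeaccabec')
  11 → (4, 'ebaeaccabec')
  12 → (13, 'ec')
  13 → (1, 'eeaebaeaccabec')
  14 → (0, 'eeeaebaeaccabec')

SA = [11, 8, 6, 3, 5, 12, 14, 10, 9, 7, 2, 4, 13, 1, 0]
rank  pair      lcp
   1  s[11:],s[8:]  1  'a'
   2  s[8:],s[6:]  1  'a'
   3  s[6:],s[3:]  2  'ae'
   4  s[3:],s[5:]  0  ''
   5  s[5:],s[12:]  1  'b'
   6  s[12:],s[14:]  0  ''
   7  s[14:],s[10:]  1  'c'
   8  s[10:],s[9:]  1  'c'
   9  s[9:],s[7:]  0  ''
  10  s[7:],s[2:]  2  'ea'
  11  s[2:],s[4:]  1  'e'
  12  s[4:],s[13:]  1  'e'
  13  s[13:],s[1:]  1  'e'
  14  s[1:],s[0:]  2  'ee'

[0, 1, 1, 2, 0, 1, 0, 1, 1, 0, 2, 1, 1, 1, 2]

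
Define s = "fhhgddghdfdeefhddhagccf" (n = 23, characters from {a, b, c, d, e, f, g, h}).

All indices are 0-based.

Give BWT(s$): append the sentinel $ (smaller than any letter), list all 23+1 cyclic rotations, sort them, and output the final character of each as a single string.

rank  rotation                  last
    0  $fhhgddghdfdeefhddhagccf  f
    1  agccf$fhhgddghdfdeefhddh  h
    2  ccf$fhhgddghdfdeefhddhag  g
    3  cf$fhhgddghdfdeefhddhagc  c
    4  ddghdfdeefhddhagccf$fhhg  g
    5  ddhagccf$fhhgddghdfdeefh  h
    6  deefhddhagccf$fhhgddghdf  f
    7  dfdeefhddhagccf$fhhgddgh  h
    8  dghdfdeefhddhagccf$fhhgd  d
    9  dhagccf$fhhgddghdfdeefhd  d
   10  eefhddhagccf$fhhgddghdfd  d
   11  efhddhagccf$fhhgddghdfde  e
   12  f$fhhgddghdfdeefhddhagcc  c
   13  fdeefhddhagccf$fhhgddghd  d
   14  fhddhagccf$fhhgddghdfdee  e
   15  fhhgddghdfdeefhddhagccf$  $
   16  gccf$fhhgddghdfdeefhddha  a
   17  gddghdfdeefhddhagccf$fhh  h
   18  ghdfdeefhddhagccf$fhhgdd  d
   19  hagccf$fhhgddghdfdeefhdd  d
   20  hddhagccf$fhhgddghdfdeef  f
   21  hdfdeefhddhagccf$fhhgddg  g
   22  hgddghdfdeefhddhagccf$fh  h
   23  hhgddghdfdeefhddhagccf$f  f

fhgcghfhdddecde$ahddfghf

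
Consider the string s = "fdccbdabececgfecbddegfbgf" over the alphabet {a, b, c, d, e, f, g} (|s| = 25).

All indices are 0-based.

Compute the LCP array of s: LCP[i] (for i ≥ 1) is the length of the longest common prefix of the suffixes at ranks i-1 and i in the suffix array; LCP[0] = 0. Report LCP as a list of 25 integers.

rank | idx | suffix
   0 |   6 | abececgfecbddegfbgf
   1 |   4 | bdabececgfecbddegfbgf
   2 |  16 | bddegfbgf
   3 |   7 | bececgfecbddegfbgf
   4 |  22 | bgf
   5 |   3 | cbdabececgfecbddegfbgf
   6 |  15 | cbddegfbgf
   7 |   2 | ccbdabececgfecbddegfbgf
   8 |   9 | cecgfecbddegfbgf
   9 |  11 | cgfecbddegfbgf
  10 |   5 | dabececgfecbddegfbgf
  11 |   1 | dccbdabececgfecbddegfbgf
  12 |  17 | ddegfbgf
  13 |  18 | degfbgf
  14 |  14 | ecbddegfbgf
  15 |   8 | ececgfecbddegfbgf
  16 |  10 | ecgfecbddegfbgf
  17 |  19 | egfbgf
  18 |  24 | f
  19 |  21 | fbgf
  20 |   0 | fdccbdabececgfecbddegfbgf
  21 |  13 | fecbddegfbgf
  22 |  23 | gf
  23 |  20 | gfbgf
  24 |  12 | gfecbddegfbgf

SA = [6, 4, 16, 7, 22, 3, 15, 2, 9, 11, 5, 1, 17, 18, 14, 8, 10, 19, 24, 21, 0, 13, 23, 20, 12]
rank  pair      lcp
   1  s[6:],s[4:]  0  ''
   2  s[4:],s[16:]  2  'bd'
   3  s[16:],s[7:]  1  'b'
   4  s[7:],s[22:]  1  'b'
   5  s[22:],s[3:]  0  ''
   6  s[3:],s[15:]  3  'cbd'
   7  s[15:],s[2:]  1  'c'
   8  s[2:],s[9:]  1  'c'
   9  s[9:],s[11:]  1  'c'
  10  s[11:],s[5:]  0  ''
  11  s[5:],s[1:]  1  'd'
  12  s[1:],s[17:]  1  'd'
  13  s[17:],s[18:]  1  'd'
  14  s[18:],s[14:]  0  ''
  15  s[14:],s[8:]  2  'ec'
  16  s[8:],s[10:]  2  'ec'
  17  s[10:],s[19:]  1  'e'
  18  s[19:],s[24:]  0  ''
  19  s[24:],s[21:]  1  'f'
  20  s[21:],s[0:]  1  'f'
  21  s[0:],s[13:]  1  'f'
  22  s[13:],s[23:]  0  ''
  23  s[23:],s[20:]  2  'gf'
  24  s[20:],s[12:]  2  'gf'

[0, 0, 2, 1, 1, 0, 3, 1, 1, 1, 0, 1, 1, 1, 0, 2, 2, 1, 0, 1, 1, 1, 0, 2, 2]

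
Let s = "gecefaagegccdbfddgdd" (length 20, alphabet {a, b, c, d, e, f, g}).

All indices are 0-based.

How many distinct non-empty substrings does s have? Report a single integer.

195

rank | idx | suffix
   0 |   5 | aagegccdbfddgdd
   1 |   6 | agegccdbfddgdd
   2 |  13 | bfddgdd
   3 |  10 | ccdbfddgdd
   4 |  11 | cdbfddgdd
   5 |   2 | cefaagegccdbfddgdd
   6 |  19 | d
   7 |  12 | dbfddgdd
   8 |  18 | dd
   9 |  15 | ddgdd
  10 |  16 | dgdd
  11 |   1 | ecefaagegccdbfddgdd
  12 |   3 | efaagegccdbfddgdd
  13 |   8 | egccdbfddgdd
  14 |   4 | faagegccdbfddgdd
  15 |  14 | fddgdd
  16 |   9 | gccdbfddgdd
  17 |  17 | gdd
  18 |   0 | gecefaagegccdbfddgdd
  19 |   7 | gegccdbfddgdd

SA = [5, 6, 13, 10, 11, 2, 19, 12, 18, 15, 16, 1, 3, 8, 4, 14, 9, 17, 0, 7]
[i] adj suffixes → lcp
  [1] 5/6 → 1 ('a')
  [2] 6/13 → 0 ('')
  [3] 13/10 → 0 ('')
  [4] 10/11 → 1 ('c')
  [5] 11/2 → 1 ('c')
  [6] 2/19 → 0 ('')
  [7] 19/12 → 1 ('d')
  [8] 12/18 → 1 ('d')
  [9] 18/15 → 2 ('dd')
  [10] 15/16 → 1 ('d')
  [11] 16/1 → 0 ('')
  [12] 1/3 → 1 ('e')
  [13] 3/8 → 1 ('e')
  [14] 8/4 → 0 ('')
  [15] 4/14 → 1 ('f')
  [16] 14/9 → 0 ('')
  [17] 9/17 → 1 ('g')
  [18] 17/0 → 1 ('g')
  [19] 0/7 → 2 ('ge')

n(n+1)/2 = 20·21/2 = 210
Σ LCP = 0 + 1 + 0 + 0 + 1 + 1 + 0 + 1 + 1 + 2 + 1 + 0 + 1 + 1 + 0 + 1 + 0 + 1 + 1 + 2 = 15
distinct = 210 − 15 = 195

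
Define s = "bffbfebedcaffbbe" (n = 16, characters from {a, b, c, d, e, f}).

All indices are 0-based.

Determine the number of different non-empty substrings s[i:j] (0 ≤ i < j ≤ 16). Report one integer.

sorted suffixes:
  #0 SA[0]=10  'affbbe'
  #1 SA[1]=13  'bbe'
  #2 SA[2]=14  'be'
  #3 SA[3]=6  'bedcaffbbe'
  #4 SA[4]=3  'bfebedcaffbbe'
  #5 SA[5]=0  'bffbfebedcaffbbe'
  #6 SA[6]=9  'caffbbe'
  #7 SA[7]=8  'dcaffbbe'
  #8 SA[8]=15  'e'
  #9 SA[9]=5  'ebedcaffbbe'
  #10 SA[10]=7  'edcaffbbe'
  #11 SA[11]=12  'fbbe'
  #12 SA[12]=2  'fbfebedcaffbbe'
  #13 SA[13]=4  'febedcaffbbe'
  #14 SA[14]=11  'ffbbe'
  #15 SA[15]=1  'ffbfebedcaffbbe'

SA = [10, 13, 14, 6, 3, 0, 9, 8, 15, 5, 7, 12, 2, 4, 11, 1]
[i] adj suffixes → lcp
  [1] 10/13 → 0 ('')
  [2] 13/14 → 1 ('b')
  [3] 14/6 → 2 ('be')
  [4] 6/3 → 1 ('b')
  [5] 3/0 → 2 ('bf')
  [6] 0/9 → 0 ('')
  [7] 9/8 → 0 ('')
  [8] 8/15 → 0 ('')
  [9] 15/5 → 1 ('e')
  [10] 5/7 → 1 ('e')
  [11] 7/12 → 0 ('')
  [12] 12/2 → 2 ('fb')
  [13] 2/4 → 1 ('f')
  [14] 4/11 → 1 ('f')
  [15] 11/1 → 3 ('ffb')

n(n+1)/2 = 16·17/2 = 136
Σ LCP = 0 + 0 + 1 + 2 + 1 + 2 + 0 + 0 + 0 + 1 + 1 + 0 + 2 + 1 + 1 + 3 = 15
distinct = 136 − 15 = 121

121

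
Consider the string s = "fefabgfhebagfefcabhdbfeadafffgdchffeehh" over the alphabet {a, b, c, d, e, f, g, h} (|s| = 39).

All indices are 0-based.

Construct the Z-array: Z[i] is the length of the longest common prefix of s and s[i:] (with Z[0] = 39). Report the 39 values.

[39, 0, 1, 0, 0, 0, 1, 0, 0, 0, 0, 0, 3, 0, 1, 0, 0, 0, 0, 0, 0, 2, 0, 0, 0, 0, 1, 1, 1, 0, 0, 0, 0, 1, 2, 0, 0, 0, 0]

Z[0]=39
i=1: i≥r, start 0; Z[1]=0
i=2: i≥r, start 0; Z[2]=1 scan→box=[2,3)
i=3: i≥r, start 0; Z[3]=0
i=4: i≥r, start 0; Z[4]=0
i=5: i≥r, start 0; Z[5]=0
i=6: i≥r, start 0; Z[6]=1 scan→box=[6,7)
i=7: i≥r, start 0; Z[7]=0
i=8: i≥r, start 0; Z[8]=0
i=9: i≥r, start 0; Z[9]=0
i=10: i≥r, start 0; Z[10]=0
i=11: i≥r, start 0; Z[11]=0
i=12: i≥r, start 0; Z[12]=3 scan→box=[12,15)
i=13: min(r-i=2, Z[1]=0)=0; Z[13]=0
i=14: min(r-i=1, Z[2]=1)=1; Z[14]=1
i=15: i≥r, start 0; Z[15]=0
i=16: i≥r, start 0; Z[16]=0
i=17: i≥r, start 0; Z[17]=0
i=18: i≥r, start 0; Z[18]=0
i=19: i≥r, start 0; Z[19]=0
i=20: i≥r, start 0; Z[20]=0
i=21: i≥r, start 0; Z[21]=2 scan→box=[21,23)
i=22: min(r-i=1, Z[1]=0)=0; Z[22]=0
i=23: i≥r, start 0; Z[23]=0
i=24: i≥r, start 0; Z[24]=0
i=25: i≥r, start 0; Z[25]=0
i=26: i≥r, start 0; Z[26]=1 scan→box=[26,27)
i=27: i≥r, start 0; Z[27]=1 scan→box=[27,28)
i=28: i≥r, start 0; Z[28]=1 scan→box=[28,29)
i=29: i≥r, start 0; Z[29]=0
i=30: i≥r, start 0; Z[30]=0
i=31: i≥r, start 0; Z[31]=0
i=32: i≥r, start 0; Z[32]=0
i=33: i≥r, start 0; Z[33]=1 scan→box=[33,34)
i=34: i≥r, start 0; Z[34]=2 scan→box=[34,36)
i=35: min(r-i=1, Z[1]=0)=0; Z[35]=0
i=36: i≥r, start 0; Z[36]=0
i=37: i≥r, start 0; Z[37]=0
i=38: i≥r, start 0; Z[38]=0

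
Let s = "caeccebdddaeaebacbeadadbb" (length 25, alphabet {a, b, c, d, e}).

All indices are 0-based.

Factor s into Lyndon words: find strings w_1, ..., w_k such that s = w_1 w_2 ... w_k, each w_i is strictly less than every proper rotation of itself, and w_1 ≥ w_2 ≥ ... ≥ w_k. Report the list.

emit factor 1: 'c' (i=0, period=1)
emit factor 2: 'aeccebddd' (i=1, period=9)
emit factor 3: 'aeaeb' (i=10, period=5)
emit factor 4: 'acbeadadbb' (i=15, period=10)

["c", "aeccebddd", "aeaeb", "acbeadadbb"]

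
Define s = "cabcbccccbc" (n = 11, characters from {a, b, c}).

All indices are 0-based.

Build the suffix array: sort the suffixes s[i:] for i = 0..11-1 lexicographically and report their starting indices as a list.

[1, 9, 2, 4, 10, 0, 8, 3, 7, 6, 5]

rank→(start, suffix):
  0 → (1, 'abcbccccbc')
  1 → (9, 'bc')
  2 → (2, 'bcbccccbc')
  3 → (4, 'bccccbc')
  4 → (10, 'c')
  5 → (0, 'cabcbccccbc')
  6 → (8, 'cbc')
  7 → (3, 'cbccccbc')
  8 → (7, 'ccbc')
  9 → (6, 'cccbc')
  10 → (5, 'ccccbc')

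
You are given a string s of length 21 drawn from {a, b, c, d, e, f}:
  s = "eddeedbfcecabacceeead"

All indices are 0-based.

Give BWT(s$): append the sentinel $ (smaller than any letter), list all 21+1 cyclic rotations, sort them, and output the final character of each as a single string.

dcbeadeafcaeedece$edcb

rank  rotation                last
    0  $eddeedbfcecabacceeead  d
    1  abacceeead$eddeedbfcec  c
    2  acceeead$eddeedbfcecab  b
    3  ad$eddeedbfcecabacceee  e
    4  bacceeead$eddeedbfceca  a
    5  bfcecabacceeead$eddeed  d
    6  cabacceeead$eddeedbfce  e
    7  cceeead$eddeedbfcecaba  a
    8  cecabacceeead$eddeedbf  f
    9  ceeead$eddeedbfcecabac  c
   10  d$eddeedbfcecabacceeea  a
   11  dbfcecabacceeead$eddee  e
   12  ddeedbfcecabacceeead$e  e
   13  deedbfcecabacceeead$ed  d
   14  ead$eddeedbfcecabaccee  e
   15  ecabacceeead$eddeedbfc  c
   16  edbfcecabacceeead$edde  e
   17  eddeedbfcecabacceeead$  $
   18  eead$eddeedbfcecabacce  e
   19  eedbfcecabacceeead$edd  d
   20  eeead$eddeedbfcecabacc  c
   21  fcecabacceeead$eddeedb  b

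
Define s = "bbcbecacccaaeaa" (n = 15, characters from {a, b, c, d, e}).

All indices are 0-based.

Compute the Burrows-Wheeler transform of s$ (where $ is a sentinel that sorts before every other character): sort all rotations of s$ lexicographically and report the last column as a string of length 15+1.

aaecca$bccebcaab

rank  rotation          last
    0  $bbcbecacccaaeaa  a
    1  a$bbcbecacccaaea  a
    2  aa$bbcbecacccaae  e
    3  aaeaa$bbcbecaccc  c
    4  acccaaeaa$bbcbec  c
    5  aeaa$bbcbecaccca  a
    6  bbcbecacccaaeaa$  $
    7  bcbecacccaaeaa$b  b
    8  becacccaaeaa$bbc  c
    9  caaeaa$bbcbecacc  c
   10  cacccaaeaa$bbcbe  e
   11  cbecacccaaeaa$bb  b
   12  ccaaeaa$bbcbecac  c
   13  cccaaeaa$bbcbeca  a
   14  eaa$bbcbecacccaa  a
   15  ecacccaaeaa$bbcb  b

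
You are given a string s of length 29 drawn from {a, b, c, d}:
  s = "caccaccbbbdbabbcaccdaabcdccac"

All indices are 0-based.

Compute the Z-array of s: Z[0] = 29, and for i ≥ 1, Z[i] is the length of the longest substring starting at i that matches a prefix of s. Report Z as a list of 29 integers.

Z[0]=29
i=1: i≥r, start 0; Z[1]=0
i=2: i≥r, start 0; Z[2]=1 scan→box=[2,3)
i=3: i≥r, start 0; Z[3]=4 scan→box=[3,7)
i=4: min(r-i=3, Z[1]=0)=0; Z[4]=0
i=5: min(r-i=2, Z[2]=1)=1; Z[5]=1
i=6: min(r-i=1, Z[3]=4)=1; Z[6]=1
i=7: i≥r, start 0; Z[7]=0
i=8: i≥r, start 0; Z[8]=0
i=9: i≥r, start 0; Z[9]=0
i=10: i≥r, start 0; Z[10]=0
i=11: i≥r, start 0; Z[11]=0
i=12: i≥r, start 0; Z[12]=0
i=13: i≥r, start 0; Z[13]=0
i=14: i≥r, start 0; Z[14]=0
i=15: i≥r, start 0; Z[15]=4 scan→box=[15,19)
i=16: min(r-i=3, Z[1]=0)=0; Z[16]=0
i=17: min(r-i=2, Z[2]=1)=1; Z[17]=1
i=18: min(r-i=1, Z[3]=4)=1; Z[18]=1
i=19: i≥r, start 0; Z[19]=0
i=20: i≥r, start 0; Z[20]=0
i=21: i≥r, start 0; Z[21]=0
i=22: i≥r, start 0; Z[22]=0
i=23: i≥r, start 0; Z[23]=1 scan→box=[23,24)
i=24: i≥r, start 0; Z[24]=0
i=25: i≥r, start 0; Z[25]=1 scan→box=[25,26)
i=26: i≥r, start 0; Z[26]=3 scan→box=[26,29)
i=27: min(r-i=2, Z[1]=0)=0; Z[27]=0
i=28: min(r-i=1, Z[2]=1)=1; Z[28]=1

[29, 0, 1, 4, 0, 1, 1, 0, 0, 0, 0, 0, 0, 0, 0, 4, 0, 1, 1, 0, 0, 0, 0, 1, 0, 1, 3, 0, 1]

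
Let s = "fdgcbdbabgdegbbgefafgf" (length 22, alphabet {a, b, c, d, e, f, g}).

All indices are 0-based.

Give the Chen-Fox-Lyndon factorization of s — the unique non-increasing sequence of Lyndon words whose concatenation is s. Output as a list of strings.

emit factor 1: 'f' (i=0, period=1)
emit factor 2: 'dg' (i=1, period=2)
emit factor 3: 'c' (i=3, period=1)
emit factor 4: 'bd' (i=4, period=2)
emit factor 5: 'b' (i=6, period=1)
emit factor 6: 'abgdegbbgefafgf' (i=7, period=15)

["f", "dg", "c", "bd", "b", "abgdegbbgefafgf"]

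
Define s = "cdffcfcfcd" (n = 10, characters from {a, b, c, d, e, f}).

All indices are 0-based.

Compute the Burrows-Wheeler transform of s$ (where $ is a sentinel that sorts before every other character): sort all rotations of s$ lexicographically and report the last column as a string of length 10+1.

rank  rotation     last
    0  $cdffcfcfcd  d
    1  cd$cdffcfcf  f
    2  cdffcfcfcd$  $
    3  cfcd$cdffcf  f
    4  cfcfcd$cdff  f
    5  d$cdffcfcfc  c
    6  dffcfcfcd$c  c
    7  fcd$cdffcfc  c
    8  fcfcd$cdffc  c
    9  fcfcfcd$cdf  f
   10  ffcfcfcd$cd  d

df$ffccccfd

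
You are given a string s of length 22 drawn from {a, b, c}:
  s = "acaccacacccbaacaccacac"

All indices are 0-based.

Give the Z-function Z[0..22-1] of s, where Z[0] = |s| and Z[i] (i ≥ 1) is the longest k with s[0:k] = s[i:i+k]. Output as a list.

Z[0]=22
i=1: fresh scan; Z[1]=0
i=2: fresh scan; Z[2]=2 extend→box=[2,4)
i=3: min(r-i=1, Z[1]=0)=0; Z[3]=0
i=4: fresh scan; Z[4]=0
i=5: fresh scan; Z[5]=5 extend→box=[5,10)
i=6: min(r-i=4, Z[1]=0)=0; Z[6]=0
i=7: min(r-i=3, Z[2]=2)=2; Z[7]=2
i=8: min(r-i=2, Z[3]=0)=0; Z[8]=0
i=9: min(r-i=1, Z[4]=0)=0; Z[9]=0
i=10: fresh scan; Z[10]=0
i=11: fresh scan; Z[11]=0
i=12: fresh scan; Z[12]=1 extend→box=[12,13)
i=13: fresh scan; Z[13]=9 extend→box=[13,22)
i=14: min(r-i=8, Z[1]=0)=0; Z[14]=0
i=15: min(r-i=7, Z[2]=2)=2; Z[15]=2
i=16: min(r-i=6, Z[3]=0)=0; Z[16]=0
i=17: min(r-i=5, Z[4]=0)=0; Z[17]=0
i=18: min(r-i=4, Z[5]=5)=4; Z[18]=4
i=19: min(r-i=3, Z[6]=0)=0; Z[19]=0
i=20: min(r-i=2, Z[7]=2)=2; Z[20]=2
i=21: min(r-i=1, Z[8]=0)=0; Z[21]=0

[22, 0, 2, 0, 0, 5, 0, 2, 0, 0, 0, 0, 1, 9, 0, 2, 0, 0, 4, 0, 2, 0]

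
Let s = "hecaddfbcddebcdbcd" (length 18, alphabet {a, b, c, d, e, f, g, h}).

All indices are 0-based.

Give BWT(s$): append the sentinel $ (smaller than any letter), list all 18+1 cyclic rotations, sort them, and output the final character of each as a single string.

dcdefebbbcccadddhd$

rank  rotation             last
    0  $hecaddfbcddebcdbcd  d
    1  addfbcddebcdbcd$hec  c
    2  bcd$hecaddfbcddebcd  d
    3  bcdbcd$hecaddfbcdde  e
    4  bcddebcdbcd$hecaddf  f
    5  caddfbcddebcdbcd$he  e
    6  cd$hecaddfbcddebcdb  b
    7  cdbcd$hecaddfbcddeb  b
    8  cddebcdbcd$hecaddfb  b
    9  d$hecaddfbcddebcdbc  c
   10  dbcd$hecaddfbcddebc  c
   11  ddebcdbcd$hecaddfbc  c
   12  ddfbcddebcdbcd$heca  a
   13  debcdbcd$hecaddfbcd  d
   14  dfbcddebcdbcd$hecad  d
   15  ebcdbcd$hecaddfbcdd  d
   16  ecaddfbcddebcdbcd$h  h
   17  fbcddebcdbcd$hecadd  d
   18  hecaddfbcddebcdbcd$  $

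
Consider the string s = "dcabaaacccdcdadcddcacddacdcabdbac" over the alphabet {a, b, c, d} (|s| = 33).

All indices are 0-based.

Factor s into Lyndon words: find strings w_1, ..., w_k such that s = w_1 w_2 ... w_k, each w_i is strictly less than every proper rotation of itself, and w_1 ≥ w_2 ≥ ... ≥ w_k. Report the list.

emit factor 1: 'd' (i=0, period=1)
emit factor 2: 'c' (i=1, period=1)
emit factor 3: 'ab' (i=2, period=2)
emit factor 4: 'aaacccdcdadcddcacddacdcabdbac' (i=4, period=29)

["d", "c", "ab", "aaacccdcdadcddcacddacdcabdbac"]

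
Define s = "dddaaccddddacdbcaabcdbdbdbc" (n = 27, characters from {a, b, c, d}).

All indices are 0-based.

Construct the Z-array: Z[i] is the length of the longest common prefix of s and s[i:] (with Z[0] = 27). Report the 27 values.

Z[0]=27
i=1: outside box; Z[1]=2 scan→box=[1,3)
i=2: min(r-i=1, Z[1]=2)=1; Z[2]=1
i=3: outside box; Z[3]=0
i=4: outside box; Z[4]=0
i=5: outside box; Z[5]=0
i=6: outside box; Z[6]=0
i=7: outside box; Z[7]=3 scan→box=[7,10)
i=8: min(r-i=2, Z[1]=2)=2; Z[8]=4 scan→box=[8,12)
i=9: min(r-i=3, Z[1]=2)=2; Z[9]=2
i=10: min(r-i=2, Z[2]=1)=1; Z[10]=1
i=11: min(r-i=1, Z[3]=0)=0; Z[11]=0
i=12: outside box; Z[12]=0
i=13: outside box; Z[13]=1 scan→box=[13,14)
i=14: outside box; Z[14]=0
i=15: outside box; Z[15]=0
i=16: outside box; Z[16]=0
i=17: outside box; Z[17]=0
i=18: outside box; Z[18]=0
i=19: outside box; Z[19]=0
i=20: outside box; Z[20]=1 scan→box=[20,21)
i=21: outside box; Z[21]=0
i=22: outside box; Z[22]=1 scan→box=[22,23)
i=23: outside box; Z[23]=0
i=24: outside box; Z[24]=1 scan→box=[24,25)
i=25: outside box; Z[25]=0
i=26: outside box; Z[26]=0

[27, 2, 1, 0, 0, 0, 0, 3, 4, 2, 1, 0, 0, 1, 0, 0, 0, 0, 0, 0, 1, 0, 1, 0, 1, 0, 0]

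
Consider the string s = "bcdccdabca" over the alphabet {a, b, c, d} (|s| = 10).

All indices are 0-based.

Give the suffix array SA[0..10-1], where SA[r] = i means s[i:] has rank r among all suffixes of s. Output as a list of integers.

[9, 6, 7, 0, 8, 3, 4, 1, 5, 2]

rank | idx | suffix
   0 |   9 | a
   1 |   6 | abca
   2 |   7 | bca
   3 |   0 | bcdccdabca
   4 |   8 | ca
   5 |   3 | ccdabca
   6 |   4 | cdabca
   7 |   1 | cdccdabca
   8 |   5 | dabca
   9 |   2 | dccdabca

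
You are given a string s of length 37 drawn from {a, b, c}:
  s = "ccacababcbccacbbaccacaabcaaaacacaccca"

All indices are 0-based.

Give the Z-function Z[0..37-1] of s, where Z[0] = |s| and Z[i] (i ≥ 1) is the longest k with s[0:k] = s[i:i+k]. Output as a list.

Z[0]=37
i=1: i≥r, start 0; Z[1]=1 scan→box=[1,2)
i=2: i≥r, start 0; Z[2]=0
i=3: i≥r, start 0; Z[3]=1 scan→box=[3,4)
i=4: i≥r, start 0; Z[4]=0
i=5: i≥r, start 0; Z[5]=0
i=6: i≥r, start 0; Z[6]=0
i=7: i≥r, start 0; Z[7]=0
i=8: i≥r, start 0; Z[8]=1 scan→box=[8,9)
i=9: i≥r, start 0; Z[9]=0
i=10: i≥r, start 0; Z[10]=4 scan→box=[10,14)
i=11: min(r-i=3, Z[1]=1)=1; Z[11]=1
i=12: min(r-i=2, Z[2]=0)=0; Z[12]=0
i=13: min(r-i=1, Z[3]=1)=1; Z[13]=1
i=14: i≥r, start 0; Z[14]=0
i=15: i≥r, start 0; Z[15]=0
i=16: i≥r, start 0; Z[16]=0
i=17: i≥r, start 0; Z[17]=5 scan→box=[17,22)
i=18: min(r-i=4, Z[1]=1)=1; Z[18]=1
i=19: min(r-i=3, Z[2]=0)=0; Z[19]=0
i=20: min(r-i=2, Z[3]=1)=1; Z[20]=1
i=21: min(r-i=1, Z[4]=0)=0; Z[21]=0
i=22: i≥r, start 0; Z[22]=0
i=23: i≥r, start 0; Z[23]=0
i=24: i≥r, start 0; Z[24]=1 scan→box=[24,25)
i=25: i≥r, start 0; Z[25]=0
i=26: i≥r, start 0; Z[26]=0
i=27: i≥r, start 0; Z[27]=0
i=28: i≥r, start 0; Z[28]=0
i=29: i≥r, start 0; Z[29]=1 scan→box=[29,30)
i=30: i≥r, start 0; Z[30]=0
i=31: i≥r, start 0; Z[31]=1 scan→box=[31,32)
i=32: i≥r, start 0; Z[32]=0
i=33: i≥r, start 0; Z[33]=2 scan→box=[33,35)
i=34: min(r-i=1, Z[1]=1)=1; Z[34]=3 scan→box=[34,37)
i=35: min(r-i=2, Z[1]=1)=1; Z[35]=1
i=36: min(r-i=1, Z[2]=0)=0; Z[36]=0

[37, 1, 0, 1, 0, 0, 0, 0, 1, 0, 4, 1, 0, 1, 0, 0, 0, 5, 1, 0, 1, 0, 0, 0, 1, 0, 0, 0, 0, 1, 0, 1, 0, 2, 3, 1, 0]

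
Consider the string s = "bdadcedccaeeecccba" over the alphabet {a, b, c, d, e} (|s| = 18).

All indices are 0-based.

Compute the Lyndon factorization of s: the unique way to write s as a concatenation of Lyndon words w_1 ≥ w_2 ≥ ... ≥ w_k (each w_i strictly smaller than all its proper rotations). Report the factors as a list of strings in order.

emit factor 1: 'bd' (i=0, period=2)
emit factor 2: 'adcedccaeeecccb' (i=2, period=15)
emit factor 3: 'a' (i=17, period=1)

["bd", "adcedccaeeecccb", "a"]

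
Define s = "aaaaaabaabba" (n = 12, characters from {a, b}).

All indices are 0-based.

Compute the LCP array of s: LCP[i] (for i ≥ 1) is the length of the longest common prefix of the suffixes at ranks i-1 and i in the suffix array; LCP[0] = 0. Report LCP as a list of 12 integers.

[0, 1, 5, 4, 3, 2, 3, 1, 2, 0, 2, 1]

rank | idx | suffix
   0 |  11 | a
   1 |   0 | aaaaaabaabba
   2 |   1 | aaaaabaabba
   3 |   2 | aaaabaabba
   4 |   3 | aaabaabba
   5 |   4 | aabaabba
   6 |   7 | aabba
   7 |   5 | abaabba
   8 |   8 | abba
   9 |  10 | ba
  10 |   6 | baabba
  11 |   9 | bba

SA = [11, 0, 1, 2, 3, 4, 7, 5, 8, 10, 6, 9]
[i] adj suffixes → lcp
  [1] 11/0 → 1 ('a')
  [2] 0/1 → 5 ('aaaaa')
  [3] 1/2 → 4 ('aaaa')
  [4] 2/3 → 3 ('aaa')
  [5] 3/4 → 2 ('aa')
  [6] 4/7 → 3 ('aab')
  [7] 7/5 → 1 ('a')
  [8] 5/8 → 2 ('ab')
  [9] 8/10 → 0 ('')
  [10] 10/6 → 2 ('ba')
  [11] 6/9 → 1 ('b')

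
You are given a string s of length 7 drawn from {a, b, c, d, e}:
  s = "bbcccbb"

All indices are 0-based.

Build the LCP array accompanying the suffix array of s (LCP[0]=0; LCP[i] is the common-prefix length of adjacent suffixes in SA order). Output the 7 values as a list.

[0, 1, 2, 1, 0, 1, 2]

sorted suffixes:
  #0 SA[0]=6  'b'
  #1 SA[1]=5  'bb'
  #2 SA[2]=0  'bbcccbb'
  #3 SA[3]=1  'bcccbb'
  #4 SA[4]=4  'cbb'
  #5 SA[5]=3  'ccbb'
  #6 SA[6]=2  'cccbb'

SA = [6, 5, 0, 1, 4, 3, 2]
i: (SA[i-1],SA[i]) lcp shared
  1: (6,5) 1 'b'
  2: (5,0) 2 'bb'
  3: (0,1) 1 'b'
  4: (1,4) 0 ''
  5: (4,3) 1 'c'
  6: (3,2) 2 'cc'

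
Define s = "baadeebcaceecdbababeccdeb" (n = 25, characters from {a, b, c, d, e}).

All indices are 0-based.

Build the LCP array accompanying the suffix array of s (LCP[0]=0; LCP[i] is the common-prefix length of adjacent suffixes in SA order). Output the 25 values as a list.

rank | idx | suffix
   0 |   1 | aadeebcaceecdbababeccdeb
   1 |  15 | ababeccdeb
   2 |  17 | abeccdeb
   3 |   8 | aceecdbababeccdeb
   4 |   2 | adeebcaceecdbababeccdeb
   5 |  24 | b
   6 |   0 | baadeebcaceecdbababeccdeb
   7 |  14 | bababeccdeb
   8 |  16 | babeccdeb
   9 |   6 | bcaceecdbababeccdeb
  10 |  18 | beccdeb
  11 |   7 | caceecdbababeccdeb
  12 |  20 | ccdeb
  13 |  12 | cdbababeccdeb
  14 |  21 | cdeb
  15 |   9 | ceecdbababeccdeb
  16 |  13 | dbababeccdeb
  17 |  22 | deb
  18 |   3 | deebcaceecdbababeccdeb
  19 |  23 | eb
  20 |   5 | ebcaceecdbababeccdeb
  21 |  19 | eccdeb
  22 |  11 | ecdbababeccdeb
  23 |   4 | eebcaceecdbababeccdeb
  24 |  10 | eecdbababeccdeb

SA = [1, 15, 17, 8, 2, 24, 0, 14, 16, 6, 18, 7, 20, 12, 21, 9, 13, 22, 3, 23, 5, 19, 11, 4, 10]
[i] adj suffixes → lcp
  [1] 1/15 → 1 ('a')
  [2] 15/17 → 2 ('ab')
  [3] 17/8 → 1 ('a')
  [4] 8/2 → 1 ('a')
  [5] 2/24 → 0 ('')
  [6] 24/0 → 1 ('b')
  [7] 0/14 → 2 ('ba')
  [8] 14/16 → 3 ('bab')
  [9] 16/6 → 1 ('b')
  [10] 6/18 → 1 ('b')
  [11] 18/7 → 0 ('')
  [12] 7/20 → 1 ('c')
  [13] 20/12 → 1 ('c')
  [14] 12/21 → 2 ('cd')
  [15] 21/9 → 1 ('c')
  [16] 9/13 → 0 ('')
  [17] 13/22 → 1 ('d')
  [18] 22/3 → 2 ('de')
  [19] 3/23 → 0 ('')
  [20] 23/5 → 2 ('eb')
  [21] 5/19 → 1 ('e')
  [22] 19/11 → 2 ('ec')
  [23] 11/4 → 1 ('e')
  [24] 4/10 → 2 ('ee')

[0, 1, 2, 1, 1, 0, 1, 2, 3, 1, 1, 0, 1, 1, 2, 1, 0, 1, 2, 0, 2, 1, 2, 1, 2]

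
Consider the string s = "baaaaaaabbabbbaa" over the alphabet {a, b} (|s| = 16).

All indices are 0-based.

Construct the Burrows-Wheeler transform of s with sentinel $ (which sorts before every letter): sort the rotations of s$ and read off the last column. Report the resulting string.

aabbaaaaaabb$bbaa

rank  rotation           last
    0  $baaaaaaabbabbbaa  a
    1  a$baaaaaaabbabbba  a
    2  aa$baaaaaaabbabbb  b
    3  aaaaaaabbabbbaa$b  b
    4  aaaaaabbabbbaa$ba  a
    5  aaaaabbabbbaa$baa  a
    6  aaaabbabbbaa$baaa  a
    7  aaabbabbbaa$baaaa  a
    8  aabbabbbaa$baaaaa  a
    9  abbabbbaa$baaaaaa  a
   10  abbbaa$baaaaaaabb  b
   11  baa$baaaaaaabbabb  b
   12  baaaaaaabbabbbaa$  $
   13  babbbaa$baaaaaaab  b
   14  bbaa$baaaaaaabbab  b
   15  bbabbbaa$baaaaaaa  a
   16  bbbaa$baaaaaaabba  a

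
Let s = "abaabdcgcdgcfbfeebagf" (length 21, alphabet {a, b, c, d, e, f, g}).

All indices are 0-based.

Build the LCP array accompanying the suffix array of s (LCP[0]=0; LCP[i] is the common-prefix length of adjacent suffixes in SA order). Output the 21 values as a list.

rank→(start, suffix):
  0 → (2, 'aabdcgcdgcfbfeebagf')
  1 → (0, 'abaabdcgcdgcfbfeebagf')
  2 → (3, 'abdcgcdgcfbfeebagf')
  3 → (18, 'agf')
  4 → (1, 'baabdcgcdgcfbfeebagf')
  5 → (17, 'bagf')
  6 → (4, 'bdcgcdgcfbfeebagf')
  7 → (13, 'bfeebagf')
  8 → (8, 'cdgcfbfeebagf')
  9 → (11, 'cfbfeebagf')
  10 → (6, 'cgcdgcfbfeebagf')
  11 → (5, 'dcgcdgcfbfeebagf')
  12 → (9, 'dgcfbfeebagf')
  13 → (16, 'ebagf')
  14 → (15, 'eebagf')
  15 → (20, 'f')
  16 → (12, 'fbfeebagf')
  17 → (14, 'feebagf')
  18 → (7, 'gcdgcfbfeebagf')
  19 → (10, 'gcfbfeebagf')
  20 → (19, 'gf')

SA = [2, 0, 3, 18, 1, 17, 4, 13, 8, 11, 6, 5, 9, 16, 15, 20, 12, 14, 7, 10, 19]
i: (SA[i-1],SA[i]) lcp shared
  1: (2,0) 1 'a'
  2: (0,3) 2 'ab'
  3: (3,18) 1 'a'
  4: (18,1) 0 ''
  5: (1,17) 2 'ba'
  6: (17,4) 1 'b'
  7: (4,13) 1 'b'
  8: (13,8) 0 ''
  9: (8,11) 1 'c'
  10: (11,6) 1 'c'
  11: (6,5) 0 ''
  12: (5,9) 1 'd'
  13: (9,16) 0 ''
  14: (16,15) 1 'e'
  15: (15,20) 0 ''
  16: (20,12) 1 'f'
  17: (12,14) 1 'f'
  18: (14,7) 0 ''
  19: (7,10) 2 'gc'
  20: (10,19) 1 'g'

[0, 1, 2, 1, 0, 2, 1, 1, 0, 1, 1, 0, 1, 0, 1, 0, 1, 1, 0, 2, 1]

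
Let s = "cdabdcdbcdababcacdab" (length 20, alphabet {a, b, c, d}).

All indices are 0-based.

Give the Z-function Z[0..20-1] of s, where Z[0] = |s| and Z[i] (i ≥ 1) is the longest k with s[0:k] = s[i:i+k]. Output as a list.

[20, 0, 0, 0, 0, 2, 0, 0, 4, 0, 0, 0, 0, 0, 1, 0, 4, 0, 0, 0]

Z[0]=20
i=1: i≥r, start 0; Z[1]=0
i=2: i≥r, start 0; Z[2]=0
i=3: i≥r, start 0; Z[3]=0
i=4: i≥r, start 0; Z[4]=0
i=5: i≥r, start 0; Z[5]=2 grow→box=[5,7)
i=6: min(r-i=1, Z[1]=0)=0; Z[6]=0
i=7: i≥r, start 0; Z[7]=0
i=8: i≥r, start 0; Z[8]=4 grow→box=[8,12)
i=9: min(r-i=3, Z[1]=0)=0; Z[9]=0
i=10: min(r-i=2, Z[2]=0)=0; Z[10]=0
i=11: min(r-i=1, Z[3]=0)=0; Z[11]=0
i=12: i≥r, start 0; Z[12]=0
i=13: i≥r, start 0; Z[13]=0
i=14: i≥r, start 0; Z[14]=1 grow→box=[14,15)
i=15: i≥r, start 0; Z[15]=0
i=16: i≥r, start 0; Z[16]=4 grow→box=[16,20)
i=17: min(r-i=3, Z[1]=0)=0; Z[17]=0
i=18: min(r-i=2, Z[2]=0)=0; Z[18]=0
i=19: min(r-i=1, Z[3]=0)=0; Z[19]=0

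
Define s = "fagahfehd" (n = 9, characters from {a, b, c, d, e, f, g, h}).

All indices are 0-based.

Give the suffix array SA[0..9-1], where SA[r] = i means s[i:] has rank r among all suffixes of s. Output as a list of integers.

rank | idx | suffix
   0 |   1 | agahfehd
   1 |   3 | ahfehd
   2 |   8 | d
   3 |   6 | ehd
   4 |   0 | fagahfehd
   5 |   5 | fehd
   6 |   2 | gahfehd
   7 |   7 | hd
   8 |   4 | hfehd

[1, 3, 8, 6, 0, 5, 2, 7, 4]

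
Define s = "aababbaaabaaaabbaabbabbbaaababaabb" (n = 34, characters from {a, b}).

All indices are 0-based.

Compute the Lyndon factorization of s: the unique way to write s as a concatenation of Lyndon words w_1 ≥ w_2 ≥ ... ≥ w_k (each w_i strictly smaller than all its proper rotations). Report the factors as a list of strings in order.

emit factor 1: 'aababb' (i=0, period=6)
emit factor 2: 'aaab' (i=6, period=4)
emit factor 3: 'aaaabbaabbabbbaaababaabb' (i=10, period=24)

["aababb", "aaab", "aaaabbaabbabbbaaababaabb"]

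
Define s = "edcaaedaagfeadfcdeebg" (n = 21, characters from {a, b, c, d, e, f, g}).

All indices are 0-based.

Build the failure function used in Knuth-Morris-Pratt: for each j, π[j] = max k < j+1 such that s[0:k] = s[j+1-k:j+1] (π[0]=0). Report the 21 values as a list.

π[0] = 0
j=1 s[j]='d': π[1]=0 (border '')
j=2 s[j]='c': π[2]=0 (border '')
j=3 s[j]='a': π[3]=0 (border '')
j=4 s[j]='a': π[4]=0 (border '')
j=5 s[j]='e': π[5]=1 (border 'e')
j=6 s[j]='d': π[6]=2 (border 'ed')
j=7 s[j]='a': k: 2→0; π[7]=0 (border '')
j=8 s[j]='a': π[8]=0 (border '')
j=9 s[j]='g': π[9]=0 (border '')
j=10 s[j]='f': π[10]=0 (border '')
j=11 s[j]='e': π[11]=1 (border 'e')
j=12 s[j]='a': k: 1→0; π[12]=0 (border '')
j=13 s[j]='d': π[13]=0 (border '')
j=14 s[j]='f': π[14]=0 (border '')
j=15 s[j]='c': π[15]=0 (border '')
j=16 s[j]='d': π[16]=0 (border '')
j=17 s[j]='e': π[17]=1 (border 'e')
j=18 s[j]='e': k: 1→0; π[18]=1 (border 'e')
j=19 s[j]='b': k: 1→0; π[19]=0 (border '')
j=20 s[j]='g': π[20]=0 (border '')

[0, 0, 0, 0, 0, 1, 2, 0, 0, 0, 0, 1, 0, 0, 0, 0, 0, 1, 1, 0, 0]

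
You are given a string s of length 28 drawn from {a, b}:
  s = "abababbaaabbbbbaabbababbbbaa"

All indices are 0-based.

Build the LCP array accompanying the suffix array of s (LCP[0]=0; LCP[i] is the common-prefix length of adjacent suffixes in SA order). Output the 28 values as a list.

[0, 1, 2, 2, 4, 1, 4, 5, 2, 4, 3, 5, 0, 3, 3, 2, 6, 3, 4, 1, 4, 4, 3, 2, 5, 3, 6, 4]

sorted suffixes:
  #0 SA[0]=27  'a'
  #1 SA[1]=26  'aa'
  #2 SA[2]=7  'aaabbbbbaabbababbbbaa'
  #3 SA[3]=15  'aabbababbbbaa'
  #4 SA[4]=8  'aabbbbbaabbababbbbaa'
  #5 SA[5]=0  'abababbaaabbbbbaabbababbbbaa'
  #6 SA[6]=2  'ababbaaabbbbbaabbababbbbaa'
  #7 SA[7]=19  'ababbbbaa'
  #8 SA[8]=4  'abbaaabbbbbaabbababbbbaa'
  #9 SA[9]=16  'abbababbbbaa'
  #10 SA[10]=21  'abbbbaa'
  #11 SA[11]=9  'abbbbbaabbababbbbaa'
  #12 SA[12]=25  'baa'
  #13 SA[13]=6  'baaabbbbbaabbababbbbaa'
  #14 SA[14]=14  'baabbababbbbaa'
  #15 SA[15]=1  'bababbaaabbbbbaabbababbbbaa'
  #16 SA[16]=18  'bababbbbaa'
  #17 SA[17]=3  'babbaaabbbbbaabbababbbbaa'
  #18 SA[18]=20  'babbbbaa'
  #19 SA[19]=24  'bbaa'
  #20 SA[20]=5  'bbaaabbbbbaabbababbbbaa'
  #21 SA[21]=13  'bbaabbababbbbaa'
  #22 SA[22]=17  'bbababbbbaa'
  #23 SA[23]=23  'bbbaa'
  #24 SA[24]=12  'bbbaabbababbbbaa'
  #25 SA[25]=22  'bbbbaa'
  #26 SA[26]=11  'bbbbaabbababbbbaa'
  #27 SA[27]=10  'bbbbbaabbababbbbaa'

SA = [27, 26, 7, 15, 8, 0, 2, 19, 4, 16, 21, 9, 25, 6, 14, 1, 18, 3, 20, 24, 5, 13, 17, 23, 12, 22, 11, 10]
[i] adj suffixes → lcp
  [1] 27/26 → 1 ('a')
  [2] 26/7 → 2 ('aa')
  [3] 7/15 → 2 ('aa')
  [4] 15/8 → 4 ('aabb')
  [5] 8/0 → 1 ('a')
  [6] 0/2 → 4 ('abab')
  [7] 2/19 → 5 ('ababb')
  [8] 19/4 → 2 ('ab')
  [9] 4/16 → 4 ('abba')
  [10] 16/21 → 3 ('abb')
  [11] 21/9 → 5 ('abbbb')
  [12] 9/25 → 0 ('')
  [13] 25/6 → 3 ('baa')
  [14] 6/14 → 3 ('baa')
  [15] 14/1 → 2 ('ba')
  [16] 1/18 → 6 ('bababb')
  [17] 18/3 → 3 ('bab')
  [18] 3/20 → 4 ('babb')
  [19] 20/24 → 1 ('b')
  [20] 24/5 → 4 ('bbaa')
  [21] 5/13 → 4 ('bbaa')
  [22] 13/17 → 3 ('bba')
  [23] 17/23 → 2 ('bb')
  [24] 23/12 → 5 ('bbbaa')
  [25] 12/22 → 3 ('bbb')
  [26] 22/11 → 6 ('bbbbaa')
  [27] 11/10 → 4 ('bbbb')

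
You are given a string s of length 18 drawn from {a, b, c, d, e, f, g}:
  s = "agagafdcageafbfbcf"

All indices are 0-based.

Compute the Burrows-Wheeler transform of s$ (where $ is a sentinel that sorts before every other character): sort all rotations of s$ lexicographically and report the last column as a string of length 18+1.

fegg$cffdbfgcbaaaaa

rank  rotation             last
    0  $agagafdcageafbfbcf  f
    1  afbfbcf$agagafdcage  e
    2  afdcageafbfbcf$agag  g
    3  agafdcageafbfbcf$ag  g
    4  agagafdcageafbfbcf$  $
    5  ageafbfbcf$agagafdc  c
    6  bcf$agagafdcageafbf  f
    7  bfbcf$agagafdcageaf  f
    8  cageafbfbcf$agagafd  d
    9  cf$agagafdcageafbfb  b
   10  dcageafbfbcf$agagaf  f
   11  eafbfbcf$agagafdcag  g
   12  f$agagafdcageafbfbc  c
   13  fbcf$agagafdcageafb  b
   14  fbfbcf$agagafdcagea  a
   15  fdcageafbfbcf$agaga  a
   16  gafdcageafbfbcf$aga  a
   17  gagafdcageafbfbcf$a  a
   18  geafbfbcf$agagafdca  a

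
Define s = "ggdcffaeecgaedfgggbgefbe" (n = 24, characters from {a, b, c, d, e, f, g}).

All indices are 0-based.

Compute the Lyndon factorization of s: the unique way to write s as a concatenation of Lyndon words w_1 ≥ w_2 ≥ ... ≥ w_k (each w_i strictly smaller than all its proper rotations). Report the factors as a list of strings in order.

["g", "g", "d", "cff", "aeecg", "aedfgggbgefbe"]

emit factor 1: 'g' (i=0, period=1)
emit factor 2: 'g' (i=1, period=1)
emit factor 3: 'd' (i=2, period=1)
emit factor 4: 'cff' (i=3, period=3)
emit factor 5: 'aeecg' (i=6, period=5)
emit factor 6: 'aedfgggbgefbe' (i=11, period=13)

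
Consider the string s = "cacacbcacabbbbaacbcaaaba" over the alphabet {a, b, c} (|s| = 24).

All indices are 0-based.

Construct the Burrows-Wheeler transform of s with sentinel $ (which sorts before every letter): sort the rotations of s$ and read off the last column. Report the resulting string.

abcabacccacabbbaccbab$aaa

rank  rotation                   last
    0  $cacacbcacabbbbaacbcaaaba  a
    1  a$cacacbcacabbbbaacbcaaab  b
    2  aaaba$cacacbcacabbbbaacbc  c
    3  aaba$cacacbcacabbbbaacbca  a
    4  aacbcaaaba$cacacbcacabbbb  b
    5  aba$cacacbcacabbbbaacbcaa  a
    6  abbbbaacbcaaaba$cacacbcac  c
    7  acabbbbaacbcaaaba$cacacbc  c
    8  acacbcacabbbbaacbcaaaba$c  c
    9  acbcaaaba$cacacbcacabbbba  a
   10  acbcacabbbbaacbcaaaba$cac  c
   11  ba$cacacbcacabbbbaacbcaaa  a
   12  baacbcaaaba$cacacbcacabbb  b
   13  bbaacbcaaaba$cacacbcacabb  b
   14  bbbaacbcaaaba$cacacbcacab  b
   15  bbbbaacbcaaaba$cacacbcaca  a
   16  bcaaaba$cacacbcacabbbbaac  c
   17  bcacabbbbaacbcaaaba$cacac  c
   18  caaaba$cacacbcacabbbbaacb  b
   19  cabbbbaacbcaaaba$cacacbca  a
   20  cacabbbbaacbcaaaba$cacacb  b
   21  cacacbcacabbbbaacbcaaaba$  $
   22  cacbcacabbbbaacbcaaaba$ca  a
   23  cbcaaaba$cacacbcacabbbbaa  a
   24  cbcacabbbbaacbcaaaba$caca  a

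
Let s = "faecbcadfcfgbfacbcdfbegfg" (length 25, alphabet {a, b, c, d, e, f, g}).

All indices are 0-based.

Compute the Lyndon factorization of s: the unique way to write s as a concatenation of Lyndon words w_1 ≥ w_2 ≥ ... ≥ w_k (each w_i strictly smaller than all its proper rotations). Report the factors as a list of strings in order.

emit factor 1: 'f' (i=0, period=1)
emit factor 2: 'aecbc' (i=1, period=5)
emit factor 3: 'adfcfgbf' (i=6, period=8)
emit factor 4: 'acbcdfbegfg' (i=14, period=11)

["f", "aecbc", "adfcfgbf", "acbcdfbegfg"]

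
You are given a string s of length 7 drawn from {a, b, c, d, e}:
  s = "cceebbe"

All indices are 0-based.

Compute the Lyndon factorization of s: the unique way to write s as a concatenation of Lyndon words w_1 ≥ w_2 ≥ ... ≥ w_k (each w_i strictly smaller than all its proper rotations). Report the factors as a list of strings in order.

["ccee", "bbe"]

emit factor 1: 'ccee' (i=0, period=4)
emit factor 2: 'bbe' (i=4, period=3)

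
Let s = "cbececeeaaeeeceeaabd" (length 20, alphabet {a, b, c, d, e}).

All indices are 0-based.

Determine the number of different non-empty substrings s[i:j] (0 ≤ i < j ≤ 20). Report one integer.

rank | idx | suffix
   0 |  16 | aabd
   1 |   8 | aaeeeceeaabd
   2 |  17 | abd
   3 |   9 | aeeeceeaabd
   4 |  18 | bd
   5 |   1 | bececeeaaeeeceeaabd
   6 |   0 | cbececeeaaeeeceeaabd
   7 |   3 | ceceeaaeeeceeaabd
   8 |  13 | ceeaabd
   9 |   5 | ceeaaeeeceeaabd
  10 |  19 | d
  11 |  15 | eaabd
  12 |   7 | eaaeeeceeaabd
  13 |   2 | ececeeaaeeeceeaabd
  14 |  12 | eceeaabd
  15 |   4 | eceeaaeeeceeaabd
  16 |  14 | eeaabd
  17 |   6 | eeaaeeeceeaabd
  18 |  11 | eeceeaabd
  19 |  10 | eeeceeaabd

SA = [16, 8, 17, 9, 18, 1, 0, 3, 13, 5, 19, 15, 7, 2, 12, 4, 14, 6, 11, 10]
[i] adj suffixes → lcp
  [1] 16/8 → 2 ('aa')
  [2] 8/17 → 1 ('a')
  [3] 17/9 → 1 ('a')
  [4] 9/18 → 0 ('')
  [5] 18/1 → 1 ('b')
  [6] 1/0 → 0 ('')
  [7] 0/3 → 1 ('c')
  [8] 3/13 → 2 ('ce')
  [9] 13/5 → 5 ('ceeaa')
  [10] 5/19 → 0 ('')
  [11] 19/15 → 0 ('')
  [12] 15/7 → 3 ('eaa')
  [13] 7/2 → 1 ('e')
  [14] 2/12 → 3 ('ece')
  [15] 12/4 → 6 ('eceeaa')
  [16] 4/14 → 1 ('e')
  [17] 14/6 → 4 ('eeaa')
  [18] 6/11 → 2 ('ee')
  [19] 11/10 → 2 ('ee')

n(n+1)/2 = 20·21/2 = 210
Σ LCP = 0 + 2 + 1 + 1 + 0 + 1 + 0 + 1 + 2 + 5 + 0 + 0 + 3 + 1 + 3 + 6 + 1 + 4 + 2 + 2 = 35
distinct = 210 − 35 = 175

175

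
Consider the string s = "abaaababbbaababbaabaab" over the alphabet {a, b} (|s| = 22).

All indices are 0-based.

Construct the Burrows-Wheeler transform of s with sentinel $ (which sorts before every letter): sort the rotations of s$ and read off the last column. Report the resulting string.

bbbbbaa$aaabbaaabbaaaba

rank  rotation                 last
    0  $abaaababbbaababbaabaab  b
    1  aaababbbaababbaabaab$ab  b
    2  aab$abaaababbbaababbaab  b
    3  aabaab$abaaababbbaababb  b
    4  aababbaabaab$abaaababbb  b
    5  aababbbaababbaabaab$aba  a
    6  ab$abaaababbbaababbaaba  a
    7  abaaababbbaababbaabaab$  $
    8  abaab$abaaababbbaababba  a
    9  ababbaabaab$abaaababbba  a
   10  ababbbaababbaabaab$abaa  a
   11  abbaabaab$abaaababbbaab  b
   12  abbbaababbaabaab$abaaab  b
   13  b$abaaababbbaababbaabaa  a
   14  baaababbbaababbaabaab$a  a
   15  baab$abaaababbbaababbaa  a
   16  baabaab$abaaababbbaabab  b
   17  baababbaabaab$abaaababb  b
   18  babbaabaab$abaaababbbaa  a
   19  babbbaababbaabaab$abaaa  a
   20  bbaabaab$abaaababbbaaba  a
   21  bbaababbaabaab$abaaabab  b
   22  bbbaababbaabaab$abaaaba  a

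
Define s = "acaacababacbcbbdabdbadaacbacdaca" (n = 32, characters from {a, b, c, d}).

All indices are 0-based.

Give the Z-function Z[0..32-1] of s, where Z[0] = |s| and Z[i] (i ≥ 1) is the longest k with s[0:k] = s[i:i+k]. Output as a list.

[32, 0, 1, 3, 0, 1, 0, 1, 0, 2, 0, 0, 0, 0, 0, 0, 1, 0, 0, 0, 1, 0, 1, 2, 0, 0, 2, 0, 0, 3, 0, 1]

Z[0]=32
i=1: outside box; Z[1]=0
i=2: outside box; Z[2]=1 scan→box=[2,3)
i=3: outside box; Z[3]=3 scan→box=[3,6)
i=4: min(r-i=2, Z[1]=0)=0; Z[4]=0
i=5: min(r-i=1, Z[2]=1)=1; Z[5]=1
i=6: outside box; Z[6]=0
i=7: outside box; Z[7]=1 scan→box=[7,8)
i=8: outside box; Z[8]=0
i=9: outside box; Z[9]=2 scan→box=[9,11)
i=10: min(r-i=1, Z[1]=0)=0; Z[10]=0
i=11: outside box; Z[11]=0
i=12: outside box; Z[12]=0
i=13: outside box; Z[13]=0
i=14: outside box; Z[14]=0
i=15: outside box; Z[15]=0
i=16: outside box; Z[16]=1 scan→box=[16,17)
i=17: outside box; Z[17]=0
i=18: outside box; Z[18]=0
i=19: outside box; Z[19]=0
i=20: outside box; Z[20]=1 scan→box=[20,21)
i=21: outside box; Z[21]=0
i=22: outside box; Z[22]=1 scan→box=[22,23)
i=23: outside box; Z[23]=2 scan→box=[23,25)
i=24: min(r-i=1, Z[1]=0)=0; Z[24]=0
i=25: outside box; Z[25]=0
i=26: outside box; Z[26]=2 scan→box=[26,28)
i=27: min(r-i=1, Z[1]=0)=0; Z[27]=0
i=28: outside box; Z[28]=0
i=29: outside box; Z[29]=3 scan→box=[29,32)
i=30: min(r-i=2, Z[1]=0)=0; Z[30]=0
i=31: min(r-i=1, Z[2]=1)=1; Z[31]=1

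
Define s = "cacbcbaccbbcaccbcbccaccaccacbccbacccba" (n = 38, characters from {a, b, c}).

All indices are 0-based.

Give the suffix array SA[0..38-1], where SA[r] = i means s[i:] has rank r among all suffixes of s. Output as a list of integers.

rank→(start, suffix):
  0 → (37, 'a')
  1 → (1, 'acbcbaccbbcaccbcbccaccaccacbccbacccba')
  2 → (26, 'acbccbacccba')
  3 → (23, 'accacbccbacccba')
  4 → (20, 'accaccacbccbacccba')
  5 → (6, 'accbbcaccbcbccaccaccacbccbacccba')
  6 → (12, 'accbcbccaccaccacbccbacccba')
  7 → (32, 'acccba')
  8 → (36, 'ba')
  9 → (5, 'baccbbcaccbcbccaccaccacbccbacccba')
  10 → (31, 'bacccba')
  11 → (9, 'bbcaccbcbccaccaccacbccbacccba')
  12 → (10, 'bcaccbcbccaccaccacbccbacccba')
  13 → (3, 'bcbaccbbcaccbcbccaccaccacbccbacccba')
  14 → (15, 'bcbccaccaccacbccbacccba')
  15 → (17, 'bccaccaccacbccbacccba')
  16 → (28, 'bccbacccba')
  17 → (0, 'cacbcbaccbbcaccbcbccaccaccacbccbacccba')
  18 → (25, 'cacbccbacccba')
  19 → (22, 'caccacbccbacccba')
  20 → (19, 'caccaccacbccbacccba')
  21 → (11, 'caccbcbccaccaccacbccbacccba')
  22 → (35, 'cba')
  23 → (4, 'cbaccbbcaccbcbccaccaccacbccbacccba')
  24 → (30, 'cbacccba')
  25 → (8, 'cbbcaccbcbccaccaccacbccbacccba')
  26 → (2, 'cbcbaccbbcaccbcbccaccaccacbccbacccba')
  27 → (14, 'cbcbccaccaccacbccbacccba')
  28 → (16, 'cbccaccaccacbccbacccba')
  29 → (27, 'cbccbacccba')
  30 → (24, 'ccacbccbacccba')
  31 → (21, 'ccaccacbccbacccba')
  32 → (18, 'ccaccaccacbccbacccba')
  33 → (34, 'ccba')
  34 → (29, 'ccbacccba')
  35 → (7, 'ccbbcaccbcbccaccaccacbccbacccba')
  36 → (13, 'ccbcbccaccaccacbccbacccba')
  37 → (33, 'cccba')

[37, 1, 26, 23, 20, 6, 12, 32, 36, 5, 31, 9, 10, 3, 15, 17, 28, 0, 25, 22, 19, 11, 35, 4, 30, 8, 2, 14, 16, 27, 24, 21, 18, 34, 29, 7, 13, 33]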